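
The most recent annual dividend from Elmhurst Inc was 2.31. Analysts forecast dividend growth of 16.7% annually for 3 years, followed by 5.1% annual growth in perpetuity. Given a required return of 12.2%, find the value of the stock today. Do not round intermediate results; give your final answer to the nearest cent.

D_1 = 2.69577
D_2 = 3.14596
D_3 = 3.67134
Terminal value at year 3: TV = D_3×(1+g_2)/(r−g_2) = 3.85858/0.071 = 54.34617
P_0 = D_1/(1+r)^1 + D_2/(1+r)^2 + D_3/(1+r)^3 + TV/(1+r)^3
    = 2.40265 + 2.49901 + 2.59924 + 38.47604 = 45.97693

45.98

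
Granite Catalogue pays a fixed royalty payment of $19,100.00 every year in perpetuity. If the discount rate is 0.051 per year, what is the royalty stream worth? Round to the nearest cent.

Level perpetuity: PV = C / r = $19,100.00 / 0.051 = $374,509.80

$374509.80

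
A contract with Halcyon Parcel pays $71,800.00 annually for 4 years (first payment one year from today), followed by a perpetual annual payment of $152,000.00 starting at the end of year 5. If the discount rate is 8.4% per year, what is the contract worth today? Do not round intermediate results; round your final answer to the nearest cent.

PV of 4-year annuity: $71,800.00 × [1 − (1+0.084)^−4] / 0.084 = 235708.62425
Perpetuity value at year 4: $152,000.00 / 0.084 = 1809523.80952
PV of perpetuity: 1809523.80952 / (1+0.084)^4 = 1310530.62170
Total PV = 235708.62425 + 1310530.62170 = 1546239.24595

$1546239.25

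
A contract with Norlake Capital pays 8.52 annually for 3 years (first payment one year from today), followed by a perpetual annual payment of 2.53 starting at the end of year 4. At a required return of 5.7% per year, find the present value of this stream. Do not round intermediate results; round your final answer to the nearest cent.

PV of 3-year annuity: 8.52 × [1 − (1+0.057)^−3] / 0.057 = 22.90106
Perpetuity value at year 3: 2.53 / 0.057 = 44.38596
PV of perpetuity: 44.38596 / (1+0.057)^3 = 37.58553
Total PV = 22.90106 + 37.58553 = 60.48659

60.49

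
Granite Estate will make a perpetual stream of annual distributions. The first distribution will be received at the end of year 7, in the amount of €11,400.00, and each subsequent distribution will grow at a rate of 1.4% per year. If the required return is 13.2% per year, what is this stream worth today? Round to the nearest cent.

Value at end of year 6: C₁ / (r − g) = €11,400.00 / (0.132 − 0.014) = €96,610.1695
Discount to today: PV = €96,610.1695 / (1 + 0.132)^6 = €96,610.1695 / 2.104159 = €45,913.91

€45913.91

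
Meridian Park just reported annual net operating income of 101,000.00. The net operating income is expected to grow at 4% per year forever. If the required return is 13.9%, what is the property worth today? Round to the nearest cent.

1061010.10

D₁ = D₀ × (1 + g) = 101,000.00 × 1.04 = 105,040.0000
Growing perpetuity: P = D₁ / (r − g) = 105,040.0000 / (0.139 − 0.04) = 1,061,010.10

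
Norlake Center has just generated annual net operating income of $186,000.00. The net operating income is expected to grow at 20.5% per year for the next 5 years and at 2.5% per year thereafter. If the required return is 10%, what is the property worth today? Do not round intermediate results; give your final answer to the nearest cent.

$5242761.46

D_1 = 224130.00000
D_2 = 270076.65000
D_3 = 325442.36325
D_4 = 392158.04772
D_5 = 472550.44750
Terminal value at year 5: TV = D_5×(1+g_2)/(r−g_2) = 484364.20869/0.075 = 6458189.44914
P_0 = D_1/(1+r)^1 + D_2/(1+r)^2 + D_3/(1+r)^3 + D_4/(1+r)^4 + D_5/(1+r)^5 + TV/(1+r)^5
    = 203754.54545 + 223203.84298 + 244509.66435 + 267849.22322 + 293416.64907 + 4010027.53733 = 5242761.46240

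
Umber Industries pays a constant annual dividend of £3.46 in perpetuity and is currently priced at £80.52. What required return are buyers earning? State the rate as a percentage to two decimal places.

4.30%

P = C/r ⇒ r = C/P = £3.46/£80.52 = 0.042971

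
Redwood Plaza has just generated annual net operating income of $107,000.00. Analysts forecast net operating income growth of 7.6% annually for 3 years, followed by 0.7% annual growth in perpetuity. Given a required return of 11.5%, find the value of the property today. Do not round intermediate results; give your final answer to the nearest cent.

$1195669.58

D_1 = 115132.00000
D_2 = 123882.03200
D_3 = 133297.06643
Terminal value at year 3: TV = D_3×(1+g_2)/(r−g_2) = 134230.14590/0.108 = 1242871.72127
P_0 = D_1/(1+r)^1 + D_2/(1+r)^2 + D_3/(1+r)^3 + TV/(1+r)^3
    = 103257.39910 + 99645.70532 + 96160.33985 + 896606.13170 = 1195669.57598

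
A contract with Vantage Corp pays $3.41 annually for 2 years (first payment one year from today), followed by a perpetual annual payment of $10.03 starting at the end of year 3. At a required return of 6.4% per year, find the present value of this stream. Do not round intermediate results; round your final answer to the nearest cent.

PV of 2-year annuity: $3.41 × [1 − (1+0.064)^−2] / 0.064 = 6.21700
Perpetuity value at year 2: $10.03 / 0.064 = 156.71875
PV of perpetuity: 156.71875 / (1+0.064)^2 = 138.43239
Total PV = 6.21700 + 138.43239 = 144.64938

$144.65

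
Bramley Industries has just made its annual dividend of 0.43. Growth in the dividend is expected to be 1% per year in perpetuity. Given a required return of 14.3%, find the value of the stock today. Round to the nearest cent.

D₁ = D₀ × (1 + g) = 0.43 × 1.01 = 0.4343
Growing perpetuity: P = D₁ / (r − g) = 0.4343 / (0.143 − 0.01) = 3.27

3.27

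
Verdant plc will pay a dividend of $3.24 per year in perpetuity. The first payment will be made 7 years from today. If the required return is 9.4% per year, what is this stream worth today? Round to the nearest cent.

$20.11

Value at end of year 6: C / r = $3.24 / 0.094 = $34.4681
Discount to today: PV = $34.4681 / (1 + 0.094)^6 = $34.4681 / 1.714368 = $20.11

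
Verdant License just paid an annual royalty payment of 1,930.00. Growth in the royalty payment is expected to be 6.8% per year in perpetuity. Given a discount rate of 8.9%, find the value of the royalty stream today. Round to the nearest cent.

98154.29

D₁ = D₀ × (1 + g) = 1,930.00 × 1.068 = 2,061.2400
Growing perpetuity: P = D₁ / (r − g) = 2,061.2400 / (0.089 − 0.068) = 98,154.29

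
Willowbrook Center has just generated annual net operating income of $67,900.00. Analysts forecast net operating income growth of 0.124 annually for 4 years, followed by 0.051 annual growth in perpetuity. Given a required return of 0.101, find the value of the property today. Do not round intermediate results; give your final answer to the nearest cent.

D_1 = 76319.60000
D_2 = 85783.23040
D_3 = 96420.35097
D_4 = 108376.47449
Terminal value at year 4: TV = D_4×(1+g_2)/(r−g_2) = 113903.67469/0.05 = 2278073.49378
P_0 = D_1/(1+r)^1 + D_2/(1+r)^2 + D_3/(1+r)^3 + D_4/(1+r)^4 + TV/(1+r)^4
    = 69318.43778 + 70766.50687 + 72244.82627 + 73754.02791 + 1550309.66672 = 1836393.46556

$1836393.47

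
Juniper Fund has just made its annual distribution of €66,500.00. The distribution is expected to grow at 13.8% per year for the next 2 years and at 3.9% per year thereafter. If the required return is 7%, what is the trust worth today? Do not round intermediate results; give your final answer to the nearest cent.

D_1 = 75677.00000
D_2 = 86120.42600
Terminal value at year 2: TV = D_2×(1+g_2)/(r−g_2) = 89479.12261/0.031 = 2886423.31013
P_0 = D_1/(1+r)^1 + D_2/(1+r)^2 + TV/(1+r)^2
    = 70726.16822 + 75220.91536 + 2521113.90526 = 2667060.98885

€2667060.99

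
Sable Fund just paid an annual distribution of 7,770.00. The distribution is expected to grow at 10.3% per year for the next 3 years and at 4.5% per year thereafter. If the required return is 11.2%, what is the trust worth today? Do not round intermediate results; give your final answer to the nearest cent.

141204.73

D_1 = 8570.31000
D_2 = 9453.05193
D_3 = 10426.71628
Terminal value at year 3: TV = D_3×(1+g_2)/(r−g_2) = 10895.91851/0.067 = 162625.64942
P_0 = D_1/(1+r)^1 + D_2/(1+r)^2 + D_3/(1+r)^3 + TV/(1+r)^3
    = 7707.11331 + 7644.73559 + 7582.86273 + 118270.02323 = 141204.73487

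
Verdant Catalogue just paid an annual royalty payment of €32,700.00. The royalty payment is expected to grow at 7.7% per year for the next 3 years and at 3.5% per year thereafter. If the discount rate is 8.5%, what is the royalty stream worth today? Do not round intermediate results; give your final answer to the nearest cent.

€758687.91

D_1 = 35217.90000
D_2 = 37929.67830
D_3 = 40850.26353
Terminal value at year 3: TV = D_3×(1+g_2)/(r−g_2) = 42280.02275/0.05 = 845600.45505
P_0 = D_1/(1+r)^1 + D_2/(1+r)^2 + D_3/(1+r)^3 + TV/(1+r)^3
    = 32458.89401 + 32219.56576 + 31982.00214 + 662027.44430 = 758687.90620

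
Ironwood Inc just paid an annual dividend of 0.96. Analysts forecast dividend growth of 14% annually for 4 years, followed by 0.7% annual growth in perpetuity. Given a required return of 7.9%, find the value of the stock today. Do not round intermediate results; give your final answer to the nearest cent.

D_1 = 1.09440
D_2 = 1.24762
D_3 = 1.42228
D_4 = 1.62140
Terminal value at year 4: TV = D_4×(1+g_2)/(r−g_2) = 1.63275/0.072 = 22.67711
P_0 = D_1/(1+r)^1 + D_2/(1+r)^2 + D_3/(1+r)^3 + D_4/(1+r)^4 + TV/(1+r)^4
    = 1.01427 + 1.07161 + 1.13220 + 1.19620 + 16.73023 = 21.14451

21.14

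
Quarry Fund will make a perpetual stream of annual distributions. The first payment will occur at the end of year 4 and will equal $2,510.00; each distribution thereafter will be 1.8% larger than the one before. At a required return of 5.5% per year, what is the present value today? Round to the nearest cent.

$57771.63

Value at end of year 3: C₁ / (r − g) = $2,510.00 / (0.055 − 0.018) = $67,837.8378
Discount to today: PV = $67,837.8378 / (1 + 0.055)^3 = $67,837.8378 / 1.174241 = $57,771.63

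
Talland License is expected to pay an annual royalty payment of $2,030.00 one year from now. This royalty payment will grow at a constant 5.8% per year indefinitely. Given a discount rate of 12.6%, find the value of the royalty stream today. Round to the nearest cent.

Growing perpetuity: P = D₁ / (r − g) = $2,030.0000 / (0.126 − 0.058) = $29,852.94

$29852.94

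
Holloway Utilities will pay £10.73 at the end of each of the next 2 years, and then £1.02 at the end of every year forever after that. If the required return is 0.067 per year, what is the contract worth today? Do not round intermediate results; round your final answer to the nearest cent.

PV of 2-year annuity: £10.73 × [1 − (1+0.067)^−2] / 0.067 = 19.48101
Perpetuity value at year 2: £1.02 / 0.067 = 15.22388
PV of perpetuity: 15.22388 / (1+0.067)^2 = 13.37200
Total PV = 19.48101 + 13.37200 = 32.85301

£32.85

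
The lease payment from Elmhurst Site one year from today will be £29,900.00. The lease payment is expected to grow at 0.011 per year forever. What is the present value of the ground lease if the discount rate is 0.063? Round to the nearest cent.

Growing perpetuity: P = D₁ / (r − g) = £29,900.0000 / (0.063 − 0.011) = £575,000.00

£575000.00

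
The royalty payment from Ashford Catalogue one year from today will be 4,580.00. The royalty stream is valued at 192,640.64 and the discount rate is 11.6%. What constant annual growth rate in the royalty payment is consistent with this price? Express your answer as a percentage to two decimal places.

P = D₁/(r−g) ⇒ g = r − D₁/P = 0.116 − 4,580.00/192,640.64 = 0.092225

9.22%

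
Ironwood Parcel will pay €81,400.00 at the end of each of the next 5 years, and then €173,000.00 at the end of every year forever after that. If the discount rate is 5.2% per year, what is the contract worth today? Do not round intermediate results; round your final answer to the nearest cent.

PV of 5-year annuity: €81,400.00 × [1 − (1+0.052)^−5] / 0.052 = 350479.49582
Perpetuity value at year 5: €173,000.00 / 0.052 = 3326923.07692
PV of perpetuity: 3326923.07692 / (1+0.052)^5 = 2582046.50718
Total PV = 350479.49582 + 2582046.50718 = 2932526.00300

€2932526.00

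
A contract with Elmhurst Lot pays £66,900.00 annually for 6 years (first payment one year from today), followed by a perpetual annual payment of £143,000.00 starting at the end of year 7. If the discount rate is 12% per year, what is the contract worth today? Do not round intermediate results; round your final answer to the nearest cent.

£878788.57

PV of 6-year annuity: £66,900.00 × [1 − (1+0.12)^−6] / 0.12 = 275053.14994
Perpetuity value at year 6: £143,000.00 / 0.12 = 1191666.66667
PV of perpetuity: 1191666.66667 / (1+0.12)^6 = 603735.41940
Total PV = 275053.14994 + 603735.41940 = 878788.56935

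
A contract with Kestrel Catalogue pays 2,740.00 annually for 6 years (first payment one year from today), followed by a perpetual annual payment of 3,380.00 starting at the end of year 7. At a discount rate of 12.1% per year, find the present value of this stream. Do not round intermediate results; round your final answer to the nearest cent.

PV of 6-year annuity: 2,740.00 × [1 − (1+0.121)^−6] / 0.121 = 11233.42285
Perpetuity value at year 6: 3,380.00 / 0.121 = 27933.88430
PV of perpetuity: 27933.88430 / (1+0.121)^6 = 14076.59626
Total PV = 11233.42285 + 14076.59626 = 25310.01911

25310.02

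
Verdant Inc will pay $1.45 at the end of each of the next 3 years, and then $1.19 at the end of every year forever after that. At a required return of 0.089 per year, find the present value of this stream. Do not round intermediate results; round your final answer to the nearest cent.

PV of 3-year annuity: $1.45 × [1 − (1+0.089)^−3] / 0.089 = 3.67693
Perpetuity value at year 3: $1.19 / 0.089 = 13.37079
PV of perpetuity: 13.37079 / (1+0.089)^3 = 10.35317
Total PV = 3.67693 + 10.35317 = 14.03010

$14.03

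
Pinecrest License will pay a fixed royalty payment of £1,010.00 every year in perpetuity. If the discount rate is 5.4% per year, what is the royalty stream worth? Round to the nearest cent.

Level perpetuity: PV = C / r = £1,010.00 / 0.054 = £18,703.70

£18703.70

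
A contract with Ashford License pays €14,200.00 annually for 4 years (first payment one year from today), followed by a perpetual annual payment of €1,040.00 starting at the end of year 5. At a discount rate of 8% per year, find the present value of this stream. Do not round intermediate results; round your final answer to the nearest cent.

€56587.59

PV of 4-year annuity: €14,200.00 × [1 − (1+0.08)^−4] / 0.08 = 47032.20113
Perpetuity value at year 4: €1,040.00 / 0.08 = 13000.00000
PV of perpetuity: 13000.00000 / (1+0.08)^4 = 9555.38809
Total PV = 47032.20113 + 9555.38809 = 56587.58921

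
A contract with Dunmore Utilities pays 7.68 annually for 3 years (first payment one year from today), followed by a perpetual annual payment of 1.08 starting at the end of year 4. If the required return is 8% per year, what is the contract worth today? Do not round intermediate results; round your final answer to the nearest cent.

30.51

PV of 3-year annuity: 7.68 × [1 − (1+0.08)^−3] / 0.08 = 19.79210
Perpetuity value at year 3: 1.08 / 0.08 = 13.50000
PV of perpetuity: 13.50000 / (1+0.08)^3 = 10.71674
Total PV = 19.79210 + 10.71674 = 30.50884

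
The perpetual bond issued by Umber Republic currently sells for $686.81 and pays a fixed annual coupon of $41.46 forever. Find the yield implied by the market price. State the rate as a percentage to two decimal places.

6.04%

P = C/r ⇒ r = C/P = $41.46/$686.81 = 0.060366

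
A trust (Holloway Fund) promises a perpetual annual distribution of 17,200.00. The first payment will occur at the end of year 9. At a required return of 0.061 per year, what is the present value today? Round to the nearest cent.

175580.20

Value at end of year 8: C / r = 17,200.00 / 0.061 = 281,967.2131
Discount to today: PV = 281,967.2131 / (1 + 0.061)^8 = 281,967.2131 / 1.605917 = 175,580.20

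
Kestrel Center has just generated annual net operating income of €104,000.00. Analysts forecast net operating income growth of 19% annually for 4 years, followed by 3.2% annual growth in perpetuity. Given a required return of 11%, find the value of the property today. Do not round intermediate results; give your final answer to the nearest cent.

€2314221.77

D_1 = 123760.00000
D_2 = 147274.40000
D_3 = 175256.53600
D_4 = 208555.27784
Terminal value at year 4: TV = D_4×(1+g_2)/(r−g_2) = 215229.04673/0.078 = 2759346.75296
P_0 = D_1/(1+r)^1 + D_2/(1+r)^2 + D_3/(1+r)^3 + D_4/(1+r)^4 + TV/(1+r)^4
    = 111495.49550 + 119531.20688 + 128146.06864 + 137381.82133 + 1817667.17458 = 2314221.76693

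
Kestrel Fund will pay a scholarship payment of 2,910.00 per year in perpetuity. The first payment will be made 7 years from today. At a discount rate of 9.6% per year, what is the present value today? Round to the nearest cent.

Value at end of year 6: C / r = 2,910.00 / 0.096 = 30,312.5000
Discount to today: PV = 30,312.5000 / (1 + 0.096)^6 = 30,312.5000 / 1.733258 = 17,488.74

17488.74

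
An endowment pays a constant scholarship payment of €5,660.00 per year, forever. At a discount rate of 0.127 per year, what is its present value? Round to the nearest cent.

Level perpetuity: PV = C / r = €5,660.00 / 0.127 = €44,566.93

€44566.93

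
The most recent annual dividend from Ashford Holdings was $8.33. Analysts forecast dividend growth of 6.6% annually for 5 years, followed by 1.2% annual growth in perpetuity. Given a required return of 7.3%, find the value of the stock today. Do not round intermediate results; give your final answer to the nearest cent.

D_1 = 8.87978
D_2 = 9.46585
D_3 = 10.09059
D_4 = 10.75657
D_5 = 11.46650
Terminal value at year 5: TV = D_5×(1+g_2)/(r−g_2) = 11.60410/0.061 = 190.23118
P_0 = D_1/(1+r)^1 + D_2/(1+r)^2 + D_3/(1+r)^3 + D_4/(1+r)^4 + D_5/(1+r)^5 + TV/(1+r)^5
    = 8.27566 + 8.22167 + 8.16803 + 8.11475 + 8.06181 + 133.74671 = 174.58862

$174.59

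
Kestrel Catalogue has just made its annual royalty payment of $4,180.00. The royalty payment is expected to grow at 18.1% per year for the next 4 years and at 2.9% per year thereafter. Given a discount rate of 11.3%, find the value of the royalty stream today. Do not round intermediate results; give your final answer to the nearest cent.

D_1 = 4936.58000
D_2 = 5830.10098
D_3 = 6885.34926
D_4 = 8131.59747
Terminal value at year 4: TV = D_4×(1+g_2)/(r−g_2) = 8367.41380/0.084 = 99612.06904
P_0 = D_1/(1+r)^1 + D_2/(1+r)^2 + D_3/(1+r)^3 + D_4/(1+r)^4 + TV/(1+r)^4
    = 4435.38185 + 4706.36655 + 4993.90736 + 5299.01581 + 64912.94362 = 84347.61518

$84347.62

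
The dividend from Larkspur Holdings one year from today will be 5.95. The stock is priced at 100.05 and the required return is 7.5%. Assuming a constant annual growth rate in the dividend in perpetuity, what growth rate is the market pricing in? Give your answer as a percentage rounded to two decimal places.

1.55%

P = D₁/(r−g) ⇒ g = r − D₁/P = 0.075 − 5.95/100.05 = 0.015530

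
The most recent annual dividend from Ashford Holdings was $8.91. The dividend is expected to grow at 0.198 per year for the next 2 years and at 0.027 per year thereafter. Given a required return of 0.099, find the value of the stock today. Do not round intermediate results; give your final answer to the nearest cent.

$171.32

D_1 = 10.67418
D_2 = 12.78767
Terminal value at year 2: TV = D_2×(1+g_2)/(r−g_2) = 13.13293/0.072 = 182.40187
P_0 = D_1/(1+r)^1 + D_2/(1+r)^2 + TV/(1+r)^2
    = 9.71263 + 10.58756 + 151.01980 = 171.32000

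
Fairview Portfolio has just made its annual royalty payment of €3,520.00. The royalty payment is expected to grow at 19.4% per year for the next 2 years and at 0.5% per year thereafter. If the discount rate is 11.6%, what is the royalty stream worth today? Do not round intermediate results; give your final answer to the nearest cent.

€44276.20

D_1 = 4202.88000
D_2 = 5018.23872
Terminal value at year 2: TV = D_2×(1+g_2)/(r−g_2) = 5043.32991/0.111 = 45435.40463
P_0 = D_1/(1+r)^1 + D_2/(1+r)^2 + TV/(1+r)^2
    = 3766.02151 + 4029.23806 + 36480.93921 = 44276.19878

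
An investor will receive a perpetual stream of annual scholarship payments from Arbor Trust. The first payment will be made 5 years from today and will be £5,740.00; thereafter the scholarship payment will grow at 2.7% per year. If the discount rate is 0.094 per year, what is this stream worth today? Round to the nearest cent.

Value at end of year 4: C₁ / (r − g) = £5,740.00 / (0.094 − 0.027) = £85,671.6418
Discount to today: PV = £85,671.6418 / (1 + 0.094)^4 = £85,671.6418 / 1.432416 = £59,809.17

£59809.17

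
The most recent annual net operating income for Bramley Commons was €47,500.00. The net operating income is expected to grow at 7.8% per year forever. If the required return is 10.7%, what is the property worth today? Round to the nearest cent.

€1765689.66

D₁ = D₀ × (1 + g) = €47,500.00 × 1.078 = €51,205.0000
Growing perpetuity: P = D₁ / (r − g) = €51,205.0000 / (0.107 − 0.078) = €1,765,689.66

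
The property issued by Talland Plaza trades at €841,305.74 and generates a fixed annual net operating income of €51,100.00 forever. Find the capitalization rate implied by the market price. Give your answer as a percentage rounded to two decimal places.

6.07%

P = C/r ⇒ r = C/P = €51,100.00/€841,305.74 = 0.060739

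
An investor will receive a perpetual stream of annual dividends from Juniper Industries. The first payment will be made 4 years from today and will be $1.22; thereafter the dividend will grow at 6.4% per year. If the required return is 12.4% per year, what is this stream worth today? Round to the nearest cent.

Value at end of year 3: C₁ / (r − g) = $1.22 / (0.124 − 0.064) = $20.3333
Discount to today: PV = $20.3333 / (1 + 0.124)^3 = $20.3333 / 1.420035 = $14.32

$14.32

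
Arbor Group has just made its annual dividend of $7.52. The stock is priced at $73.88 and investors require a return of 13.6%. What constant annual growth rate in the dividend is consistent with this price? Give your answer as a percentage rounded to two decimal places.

3.11%

P = D₀(1+g)/(r−g) ⇒ P(r−g) = D₀(1+g) ⇒ g(P+D₀) = P·r − D₀
g = (P·r − D₀)/(P + D₀) = ($73.88×0.136 − $7.52) / ($73.88 + $7.52) = 0.031053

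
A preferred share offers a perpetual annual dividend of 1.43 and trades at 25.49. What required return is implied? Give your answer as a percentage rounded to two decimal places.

5.61%

P = C/r ⇒ r = C/P = 1.43/25.49 = 0.056100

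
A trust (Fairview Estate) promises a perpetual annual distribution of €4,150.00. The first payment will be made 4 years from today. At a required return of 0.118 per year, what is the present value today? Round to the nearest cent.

Value at end of year 3: C / r = €4,150.00 / 0.118 = €35,169.4915
Discount to today: PV = €35,169.4915 / (1 + 0.118)^3 = €35,169.4915 / 1.397415 = €25,167.53

€25167.53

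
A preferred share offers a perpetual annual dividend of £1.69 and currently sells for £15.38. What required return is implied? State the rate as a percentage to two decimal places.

10.99%

P = C/r ⇒ r = C/P = £1.69/£15.38 = 0.109883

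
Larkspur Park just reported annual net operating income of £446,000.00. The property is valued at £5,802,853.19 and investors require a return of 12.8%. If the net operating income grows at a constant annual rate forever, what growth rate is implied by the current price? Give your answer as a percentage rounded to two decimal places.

P = D₀(1+g)/(r−g) ⇒ P(r−g) = D₀(1+g) ⇒ g(P+D₀) = P·r − D₀
g = (P·r − D₀)/(P + D₀) = (£5,802,853.19×0.128 − £446,000.00) / (£5,802,853.19 + £446,000.00) = 0.047491

4.75%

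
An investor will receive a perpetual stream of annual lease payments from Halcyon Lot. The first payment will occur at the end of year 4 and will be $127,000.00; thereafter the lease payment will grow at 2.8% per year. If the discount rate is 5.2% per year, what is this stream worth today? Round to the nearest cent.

Value at end of year 3: C₁ / (r − g) = $127,000.00 / (0.052 − 0.028) = $5,291,666.6667
Discount to today: PV = $5,291,666.6667 / (1 + 0.052)^3 = $5,291,666.6667 / 1.164253 = $4,545,119.01

$4545119.01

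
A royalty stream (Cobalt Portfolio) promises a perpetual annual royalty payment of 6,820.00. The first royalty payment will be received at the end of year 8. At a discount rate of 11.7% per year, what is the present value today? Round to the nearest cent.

26867.44

Value at end of year 7: C / r = 6,820.00 / 0.117 = 58,290.5983
Discount to today: PV = 58,290.5983 / (1 + 0.117)^7 = 58,290.5983 / 2.169563 = 26,867.44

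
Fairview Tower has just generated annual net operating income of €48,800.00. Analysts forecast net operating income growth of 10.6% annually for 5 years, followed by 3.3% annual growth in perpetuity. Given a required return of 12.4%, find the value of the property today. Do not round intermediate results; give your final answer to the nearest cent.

D_1 = 53972.80000
D_2 = 59693.91680
D_3 = 66021.47198
D_4 = 73019.74801
D_5 = 80759.84130
Terminal value at year 5: TV = D_5×(1+g_2)/(r−g_2) = 83424.91606/0.091 = 916757.31937
P_0 = D_1/(1+r)^1 + D_2/(1+r)^2 + D_3/(1+r)^3 + D_4/(1+r)^4 + D_5/(1+r)^5 + TV/(1+r)^5
    = 48018.50534 + 47249.52572 + 46492.86071 + 45748.31312 + 45015.68889 + 511002.27058 = 743527.16436

€743527.16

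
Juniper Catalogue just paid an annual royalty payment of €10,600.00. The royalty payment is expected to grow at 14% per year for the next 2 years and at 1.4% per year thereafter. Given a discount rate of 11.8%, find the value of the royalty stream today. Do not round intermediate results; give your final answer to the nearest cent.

D_1 = 12084.00000
D_2 = 13775.76000
Terminal value at year 2: TV = D_2×(1+g_2)/(r−g_2) = 13968.62064/0.104 = 134313.66000
P_0 = D_1/(1+r)^1 + D_2/(1+r)^2 + TV/(1+r)^2
    = 10808.58676 + 11021.27809 + 107457.46141 = 129287.32627

€129287.33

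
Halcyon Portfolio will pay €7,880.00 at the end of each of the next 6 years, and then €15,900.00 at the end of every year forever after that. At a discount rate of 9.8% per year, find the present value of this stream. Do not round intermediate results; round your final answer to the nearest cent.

PV of 6-year annuity: €7,880.00 × [1 − (1+0.098)^−6] / 0.098 = 34521.53985
Perpetuity value at year 6: €15,900.00 / 0.098 = 162244.89796
PV of perpetuity: 162244.89796 / (1+0.098)^6 = 92588.49140
Total PV = 34521.53985 + 92588.49140 = 127110.03126

€127110.03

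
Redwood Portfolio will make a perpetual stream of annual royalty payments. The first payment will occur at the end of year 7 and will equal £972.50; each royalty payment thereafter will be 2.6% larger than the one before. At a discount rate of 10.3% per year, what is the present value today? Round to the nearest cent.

Value at end of year 6: C₁ / (r − g) = £972.50 / (0.103 − 0.026) = £12,629.8701
Discount to today: PV = £12,629.8701 / (1 + 0.103)^6 = £12,629.8701 / 1.800749 = £7,013.68

£7013.68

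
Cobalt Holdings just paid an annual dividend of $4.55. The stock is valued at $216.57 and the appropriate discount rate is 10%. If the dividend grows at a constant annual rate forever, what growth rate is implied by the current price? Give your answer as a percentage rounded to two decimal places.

7.74%

P = D₀(1+g)/(r−g) ⇒ P(r−g) = D₀(1+g) ⇒ g(P+D₀) = P·r − D₀
g = (P·r − D₀)/(P + D₀) = ($216.57×0.1 − $4.55) / ($216.57 + $4.55) = 0.077365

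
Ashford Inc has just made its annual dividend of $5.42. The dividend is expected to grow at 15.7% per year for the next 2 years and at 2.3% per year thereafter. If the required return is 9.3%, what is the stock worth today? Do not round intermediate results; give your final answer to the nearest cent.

$100.57

D_1 = 6.27094
D_2 = 7.25548
Terminal value at year 2: TV = D_2×(1+g_2)/(r−g_2) = 7.42235/0.07 = 106.03362
P_0 = D_1/(1+r)^1 + D_2/(1+r)^2 + TV/(1+r)^2
    = 5.73737 + 6.07331 + 88.75713 = 100.56781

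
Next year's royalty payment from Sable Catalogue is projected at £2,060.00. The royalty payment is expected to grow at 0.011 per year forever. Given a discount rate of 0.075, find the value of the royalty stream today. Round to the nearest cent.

£32187.50

Growing perpetuity: P = D₁ / (r − g) = £2,060.0000 / (0.075 − 0.011) = £32,187.50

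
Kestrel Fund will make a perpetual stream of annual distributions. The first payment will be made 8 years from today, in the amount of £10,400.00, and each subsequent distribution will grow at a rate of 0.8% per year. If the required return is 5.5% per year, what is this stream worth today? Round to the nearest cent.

£152113.68

Value at end of year 7: C₁ / (r − g) = £10,400.00 / (0.055 − 0.008) = £221,276.5957
Discount to today: PV = £221,276.5957 / (1 + 0.055)^7 = £221,276.5957 / 1.454679 = £152,113.68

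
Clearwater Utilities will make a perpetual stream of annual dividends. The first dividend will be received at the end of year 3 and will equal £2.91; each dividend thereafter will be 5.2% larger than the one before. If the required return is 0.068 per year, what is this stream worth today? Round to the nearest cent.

Value at end of year 2: C₁ / (r − g) = £2.91 / (0.068 − 0.052) = £181.8750
Discount to today: PV = £181.8750 / (1 + 0.068)^2 = £181.8750 / 1.140624 = £159.45

£159.45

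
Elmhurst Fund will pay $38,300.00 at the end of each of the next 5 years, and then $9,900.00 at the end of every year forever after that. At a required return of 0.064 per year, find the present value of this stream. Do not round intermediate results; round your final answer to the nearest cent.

$273028.00

PV of 5-year annuity: $38,300.00 × [1 − (1+0.064)^−5] / 0.064 = 159592.99956
Perpetuity value at year 5: $9,900.00 / 0.064 = 154687.50000
PV of perpetuity: 154687.50000 / (1+0.064)^5 = 113435.00142
Total PV = 159592.99956 + 113435.00142 = 273028.00098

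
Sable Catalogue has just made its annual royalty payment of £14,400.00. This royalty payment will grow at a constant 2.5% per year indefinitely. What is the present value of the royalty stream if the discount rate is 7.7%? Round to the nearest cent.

£283846.15

D₁ = D₀ × (1 + g) = £14,400.00 × 1.025 = £14,760.0000
Growing perpetuity: P = D₁ / (r − g) = £14,760.0000 / (0.077 − 0.025) = £283,846.15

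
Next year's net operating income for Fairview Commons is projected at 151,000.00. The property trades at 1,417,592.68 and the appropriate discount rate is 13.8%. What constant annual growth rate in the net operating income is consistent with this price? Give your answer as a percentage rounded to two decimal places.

3.15%

P = D₁/(r−g) ⇒ g = r − D₁/P = 0.138 − 151,000.00/1,417,592.68 = 0.031481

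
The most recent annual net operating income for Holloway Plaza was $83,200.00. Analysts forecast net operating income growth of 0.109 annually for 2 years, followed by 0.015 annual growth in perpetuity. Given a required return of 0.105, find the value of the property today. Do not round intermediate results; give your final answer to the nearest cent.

$1112421.23

D_1 = 92268.80000
D_2 = 102326.09920
Terminal value at year 2: TV = D_2×(1+g_2)/(r−g_2) = 103860.99069/0.09 = 1154011.00764
P_0 = D_1/(1+r)^1 + D_2/(1+r)^2 + TV/(1+r)^2
    = 83501.17647 + 83803.44317 + 945116.60911 = 1112421.22876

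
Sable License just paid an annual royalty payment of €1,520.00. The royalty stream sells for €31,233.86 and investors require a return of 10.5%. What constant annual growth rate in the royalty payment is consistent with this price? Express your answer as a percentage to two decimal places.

P = D₀(1+g)/(r−g) ⇒ P(r−g) = D₀(1+g) ⇒ g(P+D₀) = P·r − D₀
g = (P·r − D₀)/(P + D₀) = (€31,233.86×0.105 − €1,520.00) / (€31,233.86 + €1,520.00) = 0.053721

5.37%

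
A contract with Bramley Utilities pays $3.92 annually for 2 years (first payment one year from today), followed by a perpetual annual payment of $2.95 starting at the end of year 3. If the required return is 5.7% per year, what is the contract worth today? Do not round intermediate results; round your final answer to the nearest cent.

PV of 2-year annuity: $3.92 × [1 − (1+0.057)^−2] / 0.057 = 7.21723
Perpetuity value at year 2: $2.95 / 0.057 = 51.75439
PV of perpetuity: 51.75439 / (1+0.057)^2 = 46.32305
Total PV = 7.21723 + 46.32305 = 53.54028

$53.54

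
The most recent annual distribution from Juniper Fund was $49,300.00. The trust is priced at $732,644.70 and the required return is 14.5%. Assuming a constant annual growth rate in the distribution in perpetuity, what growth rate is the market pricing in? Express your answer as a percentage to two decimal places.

P = D₀(1+g)/(r−g) ⇒ P(r−g) = D₀(1+g) ⇒ g(P+D₀) = P·r − D₀
g = (P·r − D₀)/(P + D₀) = ($732,644.70×0.145 − $49,300.00) / ($732,644.70 + $49,300.00) = 0.072810

7.28%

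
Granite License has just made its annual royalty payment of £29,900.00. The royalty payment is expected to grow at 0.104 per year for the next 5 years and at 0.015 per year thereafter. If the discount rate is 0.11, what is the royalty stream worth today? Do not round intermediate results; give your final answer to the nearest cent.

£458009.81

D_1 = 33009.60000
D_2 = 36442.59840
D_3 = 40232.62863
D_4 = 44416.82201
D_5 = 49036.17150
Terminal value at year 5: TV = D_5×(1+g_2)/(r−g_2) = 49771.71407/0.095 = 523912.77972
P_0 = D_1/(1+r)^1 + D_2/(1+r)^2 + D_3/(1+r)^3 + D_4/(1+r)^4 + D_5/(1+r)^5 + TV/(1+r)^5
    = 29738.37838 + 29577.63039 + 29417.75130 + 29258.73643 + 29100.58110 + 310916.73491 = 458009.81251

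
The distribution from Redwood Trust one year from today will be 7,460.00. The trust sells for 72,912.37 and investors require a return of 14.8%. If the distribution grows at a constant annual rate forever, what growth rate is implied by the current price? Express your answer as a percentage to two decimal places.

4.57%

P = D₁/(r−g) ⇒ g = r − D₁/P = 0.148 − 7,460.00/72,912.37 = 0.045685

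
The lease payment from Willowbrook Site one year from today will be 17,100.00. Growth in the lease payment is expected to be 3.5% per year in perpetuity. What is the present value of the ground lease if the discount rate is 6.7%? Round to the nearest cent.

534375.00

Growing perpetuity: P = D₁ / (r − g) = 17,100.0000 / (0.067 − 0.035) = 534,375.00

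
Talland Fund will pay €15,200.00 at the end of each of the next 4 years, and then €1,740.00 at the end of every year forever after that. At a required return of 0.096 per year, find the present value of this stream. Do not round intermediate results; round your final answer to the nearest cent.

PV of 4-year annuity: €15,200.00 × [1 − (1+0.096)^−4] / 0.096 = 48602.13088
Perpetuity value at year 4: €1,740.00 / 0.096 = 18125.00000
PV of perpetuity: 18125.00000 / (1+0.096)^4 = 12561.33502
Total PV = 48602.13088 + 12561.33502 = 61163.46589

€61163.47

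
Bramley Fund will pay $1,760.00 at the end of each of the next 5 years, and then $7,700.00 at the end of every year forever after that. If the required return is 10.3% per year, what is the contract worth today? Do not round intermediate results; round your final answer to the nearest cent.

PV of 5-year annuity: $1,760.00 × [1 − (1+0.103)^−5] / 0.103 = 6620.96533
Perpetuity value at year 5: $7,700.00 / 0.103 = 74757.28155
PV of perpetuity: 74757.28155 / (1+0.103)^5 = 45790.55826
Total PV = 6620.96533 + 45790.55826 = 52411.52358

$52411.52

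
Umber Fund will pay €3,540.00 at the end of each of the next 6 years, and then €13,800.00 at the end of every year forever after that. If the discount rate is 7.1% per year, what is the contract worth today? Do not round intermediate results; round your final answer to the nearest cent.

€145612.11

PV of 6-year annuity: €3,540.00 × [1 − (1+0.071)^−6] / 0.071 = 16821.58554
Perpetuity value at year 6: €13,800.00 / 0.071 = 194366.19718
PV of perpetuity: 194366.19718 / (1+0.071)^6 = 128790.52474
Total PV = 16821.58554 + 128790.52474 = 145612.11028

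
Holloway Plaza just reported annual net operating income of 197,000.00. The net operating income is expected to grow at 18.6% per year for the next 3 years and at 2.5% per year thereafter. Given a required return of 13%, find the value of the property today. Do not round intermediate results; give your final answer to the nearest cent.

2874946.12

D_1 = 233642.00000
D_2 = 277099.41200
D_3 = 328639.90263
Terminal value at year 3: TV = D_3×(1+g_2)/(r−g_2) = 336855.90020/0.105 = 3208151.43046
P_0 = D_1/(1+r)^1 + D_2/(1+r)^2 + D_3/(1+r)^3 + TV/(1+r)^3
    = 206762.83186 + 217009.48547 + 227763.93785 + 2223409.86949 = 2874946.12467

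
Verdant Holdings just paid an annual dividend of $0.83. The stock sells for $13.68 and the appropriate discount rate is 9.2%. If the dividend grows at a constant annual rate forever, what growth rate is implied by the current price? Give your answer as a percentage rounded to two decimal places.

P = D₀(1+g)/(r−g) ⇒ P(r−g) = D₀(1+g) ⇒ g(P+D₀) = P·r − D₀
g = (P·r − D₀)/(P + D₀) = ($13.68×0.092 − $0.83) / ($13.68 + $0.83) = 0.029535

2.95%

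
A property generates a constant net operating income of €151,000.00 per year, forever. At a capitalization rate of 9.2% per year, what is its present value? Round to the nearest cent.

€1641304.35

Level perpetuity: PV = C / r = €151,000.00 / 0.092 = €1,641,304.35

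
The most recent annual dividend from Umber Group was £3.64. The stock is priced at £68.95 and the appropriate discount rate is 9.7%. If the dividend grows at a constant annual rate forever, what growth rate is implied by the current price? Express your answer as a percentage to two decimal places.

4.20%

P = D₀(1+g)/(r−g) ⇒ P(r−g) = D₀(1+g) ⇒ g(P+D₀) = P·r − D₀
g = (P·r − D₀)/(P + D₀) = (£68.95×0.097 − £3.64) / (£68.95 + £3.64) = 0.041991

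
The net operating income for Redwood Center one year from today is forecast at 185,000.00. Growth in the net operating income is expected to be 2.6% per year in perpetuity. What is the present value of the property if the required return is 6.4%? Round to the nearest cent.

Growing perpetuity: P = D₁ / (r − g) = 185,000.0000 / (0.064 − 0.026) = 4,868,421.05

4868421.05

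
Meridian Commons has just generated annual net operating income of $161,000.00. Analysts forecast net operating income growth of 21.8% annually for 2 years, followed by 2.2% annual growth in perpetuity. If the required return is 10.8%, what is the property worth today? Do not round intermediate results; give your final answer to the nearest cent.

$2683567.63

D_1 = 196098.00000
D_2 = 238847.36400
Terminal value at year 2: TV = D_2×(1+g_2)/(r−g_2) = 244102.00601/0.086 = 2838395.41870
P_0 = D_1/(1+r)^1 + D_2/(1+r)^2 + TV/(1+r)^2
    = 176983.75451 + 194554.34386 + 2312029.52819 = 2683567.62656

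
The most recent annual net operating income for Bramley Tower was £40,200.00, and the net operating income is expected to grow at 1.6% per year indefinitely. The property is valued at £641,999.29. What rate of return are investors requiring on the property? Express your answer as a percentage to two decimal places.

D₁ = £40,200.00 × 1.016 = £40,843.2000
P = D₁/(r − g) ⇒ r = D₁/P + g = £40,843.2000/£641,999.29 + 0.016 = 0.063619 + 0.016 = 0.079619

7.96%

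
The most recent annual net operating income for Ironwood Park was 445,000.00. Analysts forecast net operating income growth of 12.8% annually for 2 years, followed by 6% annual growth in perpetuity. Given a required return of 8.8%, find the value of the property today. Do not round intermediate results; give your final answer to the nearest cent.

19047589.29

D_1 = 501960.00000
D_2 = 566210.88000
Terminal value at year 2: TV = D_2×(1+g_2)/(r−g_2) = 600183.53280/0.028 = 21435126.17143
P_0 = D_1/(1+r)^1 + D_2/(1+r)^2 + TV/(1+r)^2
    = 461360.29412 + 478322.06964 + 18107906.92196 = 19047589.28571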